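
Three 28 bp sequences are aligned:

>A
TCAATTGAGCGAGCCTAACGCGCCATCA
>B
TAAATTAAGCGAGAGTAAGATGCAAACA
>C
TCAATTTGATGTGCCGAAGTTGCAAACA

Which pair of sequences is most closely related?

A and B

A–B: 9/28 differ, p = 0.321, d = 0.420.
A–C: 11/28 differ, p = 0.393, d = 0.556.
B–C: 10/28 differ, p = 0.357, d = 0.485.
The smallest distance is between A and B.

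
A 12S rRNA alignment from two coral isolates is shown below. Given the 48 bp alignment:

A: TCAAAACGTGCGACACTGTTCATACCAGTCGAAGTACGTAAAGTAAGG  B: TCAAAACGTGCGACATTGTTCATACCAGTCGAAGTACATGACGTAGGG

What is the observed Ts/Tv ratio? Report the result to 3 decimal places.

4.000

Transitions are A↔G and C↔T; transversions are all other mismatches.
Transitions: 4. Transversions: 1.
R = 4/1 = 4.000.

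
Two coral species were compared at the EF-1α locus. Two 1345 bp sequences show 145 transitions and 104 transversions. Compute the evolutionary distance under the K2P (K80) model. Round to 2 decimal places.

0.22

P = 145/1345 ≈ 0.107807 and Q = 104/1345 ≈ 0.077323.
Under the Kimura two-parameter model, d = −½ ln(1 − 2P − Q) − ¼ ln(1 − 2Q).
1 − 2P − Q = 0.707063, giving −½ ln(0.707063) = 0.173318.
1 − 2Q = 0.845354, giving −¼ ln(0.845354) = 0.042000.
d = 0.173318 + 0.042000 = 0.215318.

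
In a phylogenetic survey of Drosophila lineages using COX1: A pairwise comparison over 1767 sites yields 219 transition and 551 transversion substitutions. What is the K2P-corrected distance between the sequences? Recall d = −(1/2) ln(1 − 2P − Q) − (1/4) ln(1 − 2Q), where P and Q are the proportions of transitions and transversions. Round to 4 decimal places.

0.6545

P = 219/1767 ≈ 0.123939 and Q = 551/1767 ≈ 0.311828.
Under the Kimura two-parameter model, d = −½ ln(1 − 2P − Q) − ¼ ln(1 − 2Q).
1 − 2P − Q = 0.440294, giving −½ ln(0.440294) = 0.410156.
1 − 2Q = 0.376344, giving −¼ ln(0.376344) = 0.244313.
d = 0.410156 + 0.244313 = 0.654469.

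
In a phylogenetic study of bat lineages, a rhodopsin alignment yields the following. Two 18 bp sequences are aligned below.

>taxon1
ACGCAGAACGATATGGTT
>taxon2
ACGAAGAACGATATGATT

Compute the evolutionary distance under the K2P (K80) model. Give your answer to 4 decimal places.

0.1206

Of 18 sites, 1 differences are transitions and 1 are transversions, so P = 1/18 ≈ 0.055556 and Q = 1/18 ≈ 0.055556.
Under the Kimura two-parameter model, d = −½ ln(1 − 2P − Q) − ¼ ln(1 − 2Q).
1 − 2P − Q = 0.833332, giving −½ ln(0.833332) = 0.091162.
1 − 2Q = 0.888888, giving −¼ ln(0.888888) = 0.029446.
d = 0.091162 + 0.029446 = 0.120608.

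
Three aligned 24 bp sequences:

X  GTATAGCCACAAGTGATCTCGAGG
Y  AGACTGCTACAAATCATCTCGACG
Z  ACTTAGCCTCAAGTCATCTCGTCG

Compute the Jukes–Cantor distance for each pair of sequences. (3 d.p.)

X–Y: 8/24 sites differ → p ≈ 0.333333, d = −0.75 ln(1 − 0.444444) = 0.440839 ≈ 0.441.
X–Z: 7/24 sites differ → p ≈ 0.291667, d = −0.75 ln(1 − 0.388889) = 0.369358 ≈ 0.369.
Y–Z: 8/24 sites differ → p ≈ 0.333333, d = −0.75 ln(1 − 0.444444) = 0.440839 ≈ 0.441.

d(X,Y) = 0.441, d(X,Z) = 0.369, d(Y,Z) = 0.441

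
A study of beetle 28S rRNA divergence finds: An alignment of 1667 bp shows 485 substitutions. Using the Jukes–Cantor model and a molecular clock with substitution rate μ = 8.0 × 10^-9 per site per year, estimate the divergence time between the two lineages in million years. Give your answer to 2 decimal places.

23.01

p = 485/1667 ≈ 0.290942.
d = −(3/4) ln(1 − 4p/3) = −0.75 ln(1 − 0.387923) = −0.75 ln(0.612077)
  = −0.75 × (-0.490897) = 0.368173 substitutions/site.
Under a molecular clock d = 2μt, so t = d/(2μ) = 0.368173 / (2 × 8.0 × 10^-9) = 23.01 million years.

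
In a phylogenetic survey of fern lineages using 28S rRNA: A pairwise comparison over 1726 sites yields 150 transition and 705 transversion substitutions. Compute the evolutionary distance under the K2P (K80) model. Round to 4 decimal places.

P = 150/1726 ≈ 0.086906 and Q = 705/1726 ≈ 0.408459.
Under the Kimura two-parameter model, d = −½ ln(1 − 2P − Q) − ¼ ln(1 − 2Q).
1 − 2P − Q = 0.417729, giving −½ ln(0.417729) = 0.436461.
1 − 2Q = 0.183082, giving −¼ ln(0.183082) = 0.424455.
d = 0.436461 + 0.424455 = 0.860916.

0.8609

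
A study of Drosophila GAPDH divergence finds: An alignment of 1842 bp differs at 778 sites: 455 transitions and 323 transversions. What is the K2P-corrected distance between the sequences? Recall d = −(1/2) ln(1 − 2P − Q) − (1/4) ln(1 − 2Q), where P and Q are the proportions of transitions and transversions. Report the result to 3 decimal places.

0.661

P = 455/1842 ≈ 0.247014 and Q = 323/1842 ≈ 0.175353.
Under the Kimura two-parameter model, d = −½ ln(1 − 2P − Q) − ¼ ln(1 − 2Q).
1 − 2P − Q = 0.330619, giving −½ ln(0.330619) = 0.553394.
1 − 2Q = 0.649294, giving −¼ ln(0.649294) = 0.107967.
d = 0.553394 + 0.107967 = 0.661361.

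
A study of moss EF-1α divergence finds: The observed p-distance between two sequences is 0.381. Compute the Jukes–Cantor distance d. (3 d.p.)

d = −(3/4) ln(1 − 4p/3) = −0.75 ln(1 − 0.508) = −0.75 ln(0.492)
  = −0.75 × (-0.709277) = 0.531958 substitutions/site.

0.532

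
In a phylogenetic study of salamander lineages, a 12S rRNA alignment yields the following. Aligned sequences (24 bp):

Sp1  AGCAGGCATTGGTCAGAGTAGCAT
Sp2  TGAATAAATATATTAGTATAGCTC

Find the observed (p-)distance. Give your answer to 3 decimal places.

The sequences differ at 13 of 24 positions.
p = 13/24 = 0.541666… ≈ 0.542 (to 3 d.p.).

0.542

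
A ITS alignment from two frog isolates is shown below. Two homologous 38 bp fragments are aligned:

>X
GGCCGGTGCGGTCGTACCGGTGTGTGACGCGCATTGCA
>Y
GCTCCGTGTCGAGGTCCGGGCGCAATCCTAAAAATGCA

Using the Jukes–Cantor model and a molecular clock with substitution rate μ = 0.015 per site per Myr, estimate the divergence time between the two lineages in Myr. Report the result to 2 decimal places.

The sequences differ at 20 of 38 sites, so p = 20/38 ≈ 0.526316.
d = −(3/4) ln(1 − 4p/3) = −0.75 ln(1 − 0.701755) = −0.75 ln(0.298245)
  = −0.75 × (-1.209840) = 0.907380 substitutions/site.
Under a molecular clock d = 2μt, so t = d/(2μ) = 0.907380 / (2 × 0.015) = 30.25 Myr.

30.25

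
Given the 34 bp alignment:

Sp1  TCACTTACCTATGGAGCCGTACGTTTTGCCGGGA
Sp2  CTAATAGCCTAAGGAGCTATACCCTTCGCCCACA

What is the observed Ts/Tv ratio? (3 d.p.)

Transitions are A↔G and C↔T; transversions are all other mismatches.
Transitions: 8. Transversions: 6.
R = 8/6 = 1.333333… ≈ 1.333 (to 3 d.p.).

1.333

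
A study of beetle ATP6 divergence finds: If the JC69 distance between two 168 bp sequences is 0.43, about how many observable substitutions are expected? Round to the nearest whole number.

55

Invert JC69: p = (3/4)(1 − e^(−4d/3)) = 0.75 × (1 − e^(-0.573333)) = 0.75 × (1 − 0.563644) = 0.327267.
Expected differing sites = pL ≈ 0.327267 × 168 = 54.980856 ≈ 55.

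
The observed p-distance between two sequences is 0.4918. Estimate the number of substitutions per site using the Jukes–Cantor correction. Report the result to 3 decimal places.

d = −(3/4) ln(1 − 4p/3) = −0.75 ln(1 − 0.655733) = −0.75 ln(0.344267)
  = −0.75 × (-1.066338) = 0.799754 substitutions/site.

0.800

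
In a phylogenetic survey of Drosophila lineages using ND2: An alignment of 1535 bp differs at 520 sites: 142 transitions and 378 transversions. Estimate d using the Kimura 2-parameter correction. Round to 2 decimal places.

P = 142/1535 ≈ 0.092508 and Q = 378/1535 ≈ 0.246254.
Under the Kimura two-parameter model, d = −½ ln(1 − 2P − Q) − ¼ ln(1 − 2Q).
1 − 2P − Q = 0.56873, giving −½ ln(0.56873) = 0.282175.
1 − 2Q = 0.507492, giving −¼ ln(0.507492) = 0.169569.
d = 0.282175 + 0.169569 = 0.451744.

0.45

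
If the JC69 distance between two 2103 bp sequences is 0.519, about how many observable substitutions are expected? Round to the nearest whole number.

Invert JC69: p = (3/4)(1 − e^(−4d/3)) = 0.75 × (1 − e^(-0.692)) = 0.75 × (1 − 0.500574) = 0.374570.
Expected differing sites = pL ≈ 0.374570 × 2103 = 787.72071 ≈ 788.

788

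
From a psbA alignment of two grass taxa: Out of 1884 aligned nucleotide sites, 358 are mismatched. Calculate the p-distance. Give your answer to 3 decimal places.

0.190

p = 358/1884 = 0.190021… ≈ 0.190 (to 3 d.p.).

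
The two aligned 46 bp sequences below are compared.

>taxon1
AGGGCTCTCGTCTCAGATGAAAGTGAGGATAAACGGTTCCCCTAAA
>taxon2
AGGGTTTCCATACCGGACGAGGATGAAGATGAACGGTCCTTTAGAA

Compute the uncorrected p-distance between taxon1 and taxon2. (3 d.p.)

0.413

The sequences differ at 19 of 46 positions.
p = 19/46 = 0.413043… ≈ 0.413 (to 3 d.p.).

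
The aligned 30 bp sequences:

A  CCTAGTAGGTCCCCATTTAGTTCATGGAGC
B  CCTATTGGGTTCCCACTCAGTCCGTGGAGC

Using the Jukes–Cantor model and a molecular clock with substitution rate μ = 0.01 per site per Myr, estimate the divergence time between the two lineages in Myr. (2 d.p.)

The sequences differ at 7 of 30 sites (5, 7, 11, 16, 18, 22, 24), so p = 7/30 ≈ 0.233333.
d = −(3/4) ln(1 − 4p/3) = −0.75 ln(1 − 0.311111) = −0.75 ln(0.688889)
  = −0.75 × (-0.372675) = 0.279506 substitutions/site.
Under a molecular clock d = 2μt, so t = d/(2μ) = 0.279506 / (2 × 0.01) = 13.98 Myr.

13.98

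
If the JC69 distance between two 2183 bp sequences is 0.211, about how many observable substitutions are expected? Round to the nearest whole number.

Invert JC69: p = (3/4)(1 − e^(−4d/3)) = 0.75 × (1 − e^(-0.281333)) = 0.75 × (1 − 0.754777) = 0.183917.
Expected differing sites = pL ≈ 0.183917 × 2183 = 401.490811 ≈ 401.

401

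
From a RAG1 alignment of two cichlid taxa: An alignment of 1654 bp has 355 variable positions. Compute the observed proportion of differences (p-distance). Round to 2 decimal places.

0.21

p = 355/1654 = 0.214631… ≈ 0.21 (to 2 d.p.).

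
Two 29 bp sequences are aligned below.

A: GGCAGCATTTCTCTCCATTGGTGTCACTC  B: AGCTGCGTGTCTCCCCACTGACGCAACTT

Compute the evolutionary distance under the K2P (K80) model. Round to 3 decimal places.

0.590

Of 29 sites, 8 differences are transitions and 3 are transversions, so P = 8/29 ≈ 0.275862 and Q = 3/29 ≈ 0.103448.
Under the Kimura two-parameter model, d = −½ ln(1 − 2P − Q) − ¼ ln(1 − 2Q).
1 − 2P − Q = 0.344828, giving −½ ln(0.344828) = 0.532355.
1 − 2Q = 0.793104, giving −¼ ln(0.793104) = 0.057950.
d = 0.532355 + 0.057950 = 0.590305.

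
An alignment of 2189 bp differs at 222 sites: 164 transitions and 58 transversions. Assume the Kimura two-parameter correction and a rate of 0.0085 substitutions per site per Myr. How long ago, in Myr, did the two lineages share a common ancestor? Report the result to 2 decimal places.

P = 164/2189 ≈ 0.07492 and Q = 58/2189 ≈ 0.026496.
Under the Kimura two-parameter model, d = −½ ln(1 − 2P − Q) − ¼ ln(1 − 2Q).
1 − 2P − Q = 0.823664, giving −½ ln(0.823664) = 0.096996.
1 − 2Q = 0.947008, giving −¼ ln(0.947008) = 0.013612.
d = 0.096996 + 0.013612 = 0.110608.
Under a molecular clock d = 2μt, so t = d/(2μ) = 0.110608 / (2 × 0.0085) = 6.51 Myr.

6.51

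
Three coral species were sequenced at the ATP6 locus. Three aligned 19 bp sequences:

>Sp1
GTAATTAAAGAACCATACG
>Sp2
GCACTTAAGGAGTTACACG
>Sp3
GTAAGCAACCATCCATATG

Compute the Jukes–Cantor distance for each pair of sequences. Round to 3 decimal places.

Sp1–Sp2: 7/19 sites differ → p ≈ 0.368421, d = −0.75 ln(1 − 0.491228) = 0.506816 ≈ 0.507.
Sp1–Sp3: 6/19 sites differ → p ≈ 0.315789, d = −0.75 ln(1 − 0.421052) = 0.409907 ≈ 0.410.
Sp2–Sp3: 11/19 sites differ → p ≈ 0.578947, d = −0.75 ln(1 − 0.771929) = 1.108574 ≈ 1.109.

d(Sp1,Sp2) = 0.507, d(Sp1,Sp3) = 0.410, d(Sp2,Sp3) = 1.109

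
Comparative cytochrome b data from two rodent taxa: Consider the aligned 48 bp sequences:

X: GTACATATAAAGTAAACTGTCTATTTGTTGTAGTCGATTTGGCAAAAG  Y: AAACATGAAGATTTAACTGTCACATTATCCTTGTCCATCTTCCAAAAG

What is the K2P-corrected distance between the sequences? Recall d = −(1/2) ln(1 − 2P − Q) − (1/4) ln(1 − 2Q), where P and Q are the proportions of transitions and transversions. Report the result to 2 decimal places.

0.52

Of 48 sites, 6 differences are transitions and 12 are transversions, so P = 6/48 = 0.125 and Q = 12/48 = 0.25.
Under the Kimura two-parameter model, d = −½ ln(1 − 2P − Q) − ¼ ln(1 − 2Q).
1 − 2P − Q = 0.5, giving −½ ln(0.5) = 0.346574.
1 − 2Q = 0.5, giving −¼ ln(0.5) = 0.173287.
d = 0.346574 + 0.173287 = 0.519861.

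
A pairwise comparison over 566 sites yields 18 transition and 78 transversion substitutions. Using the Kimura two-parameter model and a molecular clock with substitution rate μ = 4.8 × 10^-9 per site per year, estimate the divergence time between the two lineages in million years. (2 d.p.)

20.11

P = 18/566 ≈ 0.031802 and Q = 78/566 ≈ 0.137809.
Under the Kimura two-parameter model, d = −½ ln(1 − 2P − Q) − ¼ ln(1 − 2Q).
1 − 2P − Q = 0.798587, giving −½ ln(0.798587) = 0.112456.
1 − 2Q = 0.724382, giving −¼ ln(0.724382) = 0.080609.
d = 0.112456 + 0.080609 = 0.193065.
Under a molecular clock d = 2μt, so t = d/(2μ) = 0.193065 / (2 × 4.8 × 10^-9) = 20.11 million years.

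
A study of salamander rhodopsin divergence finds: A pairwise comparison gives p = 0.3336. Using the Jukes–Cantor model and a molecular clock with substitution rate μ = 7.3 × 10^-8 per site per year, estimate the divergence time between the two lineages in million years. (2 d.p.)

3.02

d = −(3/4) ln(1 − 4p/3) = −0.75 ln(1 − 0.4448) = −0.75 ln(0.5552)
  = −0.75 × (-0.588427) = 0.441320 substitutions/site.
Under a molecular clock d = 2μt, so t = d/(2μ) = 0.441320 / (2 × 7.3 × 10^-8) = 3.02 million years.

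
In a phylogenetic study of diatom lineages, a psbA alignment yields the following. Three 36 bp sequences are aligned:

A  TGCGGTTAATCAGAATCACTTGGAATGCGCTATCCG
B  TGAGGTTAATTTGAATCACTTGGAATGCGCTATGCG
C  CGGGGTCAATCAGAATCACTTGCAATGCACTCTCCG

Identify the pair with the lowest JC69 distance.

A–B: 4/36 differ, p = 0.111, d = 0.120.
A–C: 6/36 differ, p = 0.167, d = 0.188.
B–C: 9/36 differ, p = 0.250, d = 0.304.
The smallest distance is between A and B.

A and B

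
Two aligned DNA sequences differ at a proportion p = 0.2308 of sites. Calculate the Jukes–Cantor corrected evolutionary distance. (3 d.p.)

d = −(3/4) ln(1 − 4p/3) = −0.75 ln(1 − 0.307733) = −0.75 ln(0.692267)
  = −0.75 × (-0.367784) = 0.275838 substitutions/site.

0.276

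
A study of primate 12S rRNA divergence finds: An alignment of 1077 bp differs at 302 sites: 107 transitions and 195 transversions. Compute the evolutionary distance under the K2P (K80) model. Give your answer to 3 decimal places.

0.351

P = 107/1077 ≈ 0.09935 and Q = 195/1077 ≈ 0.181058.
Under the Kimura two-parameter model, d = −½ ln(1 − 2P − Q) − ¼ ln(1 − 2Q).
1 − 2P − Q = 0.620242, giving −½ ln(0.620242) = 0.238823.
1 − 2Q = 0.637884, giving −¼ ln(0.637884) = 0.112400.
d = 0.238823 + 0.112400 = 0.351223.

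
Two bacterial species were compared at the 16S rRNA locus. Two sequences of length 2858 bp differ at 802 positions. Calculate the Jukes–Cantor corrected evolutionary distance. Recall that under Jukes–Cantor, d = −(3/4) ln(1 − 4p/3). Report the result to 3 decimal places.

p = 802/2858 ≈ 0.280616.
d = −(3/4) ln(1 − 4p/3) = −0.75 ln(1 − 0.374155) = −0.75 ln(0.625845)
  = −0.75 × (-0.468653) = 0.351490 substitutions/site.

0.351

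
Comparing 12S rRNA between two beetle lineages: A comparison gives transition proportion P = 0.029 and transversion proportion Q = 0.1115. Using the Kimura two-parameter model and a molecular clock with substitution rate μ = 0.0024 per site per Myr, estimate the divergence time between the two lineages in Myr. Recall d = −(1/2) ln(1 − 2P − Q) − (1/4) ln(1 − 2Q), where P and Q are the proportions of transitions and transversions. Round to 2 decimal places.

32.49

Under the Kimura two-parameter model, d = −½ ln(1 − 2P − Q) − ¼ ln(1 − 2Q).
1 − 2P − Q = 0.8305, giving −½ ln(0.8305) = 0.092864.
1 − 2Q = 0.777, giving −¼ ln(0.777) = 0.063079.
d = 0.092864 + 0.063079 = 0.155943.
Under a molecular clock d = 2μt, so t = d/(2μ) = 0.155943 / (2 × 0.0024) = 32.49 Myr.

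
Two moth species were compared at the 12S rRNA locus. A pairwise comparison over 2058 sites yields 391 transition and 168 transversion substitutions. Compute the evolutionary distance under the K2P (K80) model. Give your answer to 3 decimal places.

P = 391/2058 ≈ 0.18999 and Q = 168/2058 ≈ 0.081633.
Under the Kimura two-parameter model, d = −½ ln(1 − 2P − Q) − ¼ ln(1 − 2Q).
1 − 2P − Q = 0.538387, giving −½ ln(0.538387) = 0.309589.
1 − 2Q = 0.836734, giving −¼ ln(0.836734) = 0.044562.
d = 0.309589 + 0.044562 = 0.354151.

0.354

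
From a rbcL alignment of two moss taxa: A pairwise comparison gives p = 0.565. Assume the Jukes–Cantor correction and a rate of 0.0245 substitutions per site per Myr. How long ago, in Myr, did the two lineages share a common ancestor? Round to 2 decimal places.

d = −(3/4) ln(1 − 4p/3) = −0.75 ln(1 − 0.753333) = −0.75 ln(0.246667)
  = −0.75 × (-1.399716) = 1.049787 substitutions/site.
Under a molecular clock d = 2μt, so t = d/(2μ) = 1.049787 / (2 × 0.0245) = 21.42 Myr.

21.42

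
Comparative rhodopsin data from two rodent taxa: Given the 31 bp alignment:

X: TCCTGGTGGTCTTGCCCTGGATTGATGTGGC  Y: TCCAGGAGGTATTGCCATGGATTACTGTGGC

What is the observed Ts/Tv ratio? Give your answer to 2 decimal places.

0.20

Transitions are A↔G and C↔T; transversions are all other mismatches.
Transitions: 1. Transversions: 5.
R = 1/5 = 0.20.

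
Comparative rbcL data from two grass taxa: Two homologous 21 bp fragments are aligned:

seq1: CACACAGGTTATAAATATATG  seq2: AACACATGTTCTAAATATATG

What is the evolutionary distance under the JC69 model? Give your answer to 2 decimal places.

The sequences differ at 3 of 21 sites (1, 7, 11), so p = 3/21 ≈ 0.142857.
d = −(3/4) ln(1 − 4p/3) = −0.75 ln(1 − 0.190476) = −0.75 ln(0.809524)
  = −0.75 × (-0.211309) = 0.158482 substitutions/site.

0.16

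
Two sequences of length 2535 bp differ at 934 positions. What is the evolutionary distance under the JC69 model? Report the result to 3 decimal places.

0.507

p = 934/2535 ≈ 0.368442.
d = −(3/4) ln(1 − 4p/3) = −0.75 ln(1 − 0.491256) = −0.75 ln(0.508744)
  = −0.75 × (-0.675810) = 0.506858 substitutions/site.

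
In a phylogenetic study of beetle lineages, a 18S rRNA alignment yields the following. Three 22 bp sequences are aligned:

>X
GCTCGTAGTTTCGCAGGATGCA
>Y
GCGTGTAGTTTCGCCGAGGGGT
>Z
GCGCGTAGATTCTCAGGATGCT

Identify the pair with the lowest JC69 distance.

X and Z

X–Y: 8/22 differ, p = 0.364, d = 0.497.
X–Z: 4/22 differ, p = 0.182, d = 0.208.
Y–Z: 8/22 differ, p = 0.364, d = 0.497.
The smallest distance is between X and Z.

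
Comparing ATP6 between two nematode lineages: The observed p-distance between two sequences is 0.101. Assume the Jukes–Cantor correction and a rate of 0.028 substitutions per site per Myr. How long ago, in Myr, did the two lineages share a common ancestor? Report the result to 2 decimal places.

d = −(3/4) ln(1 − 4p/3) = −0.75 ln(1 − 0.134667) = −0.75 ln(0.865333)
  = −0.75 × (-0.144641) = 0.108481 substitutions/site.
Under a molecular clock d = 2μt, so t = d/(2μ) = 0.108481 / (2 × 0.028) = 1.94 Myr.

1.94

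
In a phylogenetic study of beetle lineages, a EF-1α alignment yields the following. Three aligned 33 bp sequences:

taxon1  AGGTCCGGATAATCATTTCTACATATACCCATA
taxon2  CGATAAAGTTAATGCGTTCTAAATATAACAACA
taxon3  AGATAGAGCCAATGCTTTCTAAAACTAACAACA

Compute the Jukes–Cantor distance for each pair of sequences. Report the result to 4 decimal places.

d(taxon1,taxon2) = 0.5587, d(taxon1,taxon3) = 0.6254, d(taxon2,taxon3) = 0.2493

taxon1–taxon2: 13/33 sites differ → p ≈ 0.393939, d = −0.75 ln(1 − 0.525252) = 0.558728 ≈ 0.5587.
taxon1–taxon3: 14/33 sites differ → p ≈ 0.424242, d = −0.75 ln(1 − 0.565656) = 0.625439 ≈ 0.6254.
taxon2–taxon3: 7/33 sites differ → p ≈ 0.212121, d = −0.75 ln(1 − 0.282828) = 0.249330 ≈ 0.2493.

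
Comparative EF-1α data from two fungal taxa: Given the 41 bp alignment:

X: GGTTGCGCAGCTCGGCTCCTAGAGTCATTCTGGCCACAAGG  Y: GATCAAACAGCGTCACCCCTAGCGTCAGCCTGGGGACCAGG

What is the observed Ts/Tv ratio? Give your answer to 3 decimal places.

Transitions are A↔G and C↔T; transversions are all other mismatches.
Transitions: 8. Transversions: 8.
R = 8/8 = 1.000.

1.000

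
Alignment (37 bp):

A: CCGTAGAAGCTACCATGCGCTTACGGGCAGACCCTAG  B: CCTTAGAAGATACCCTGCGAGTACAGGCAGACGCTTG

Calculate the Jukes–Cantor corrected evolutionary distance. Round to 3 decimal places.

The sequences differ at 8 of 37 sites (3, 10, 15, 20, 21, 25, 33, 36), so p = 8/37 ≈ 0.216216.
d = −(3/4) ln(1 − 4p/3) = −0.75 ln(1 − 0.288288) = −0.75 ln(0.711712)
  = −0.75 × (-0.340082) = 0.255062 substitutions/site.

0.255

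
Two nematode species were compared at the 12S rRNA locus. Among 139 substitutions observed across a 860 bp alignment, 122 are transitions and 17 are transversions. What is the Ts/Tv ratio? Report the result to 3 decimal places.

R = 122/17 = 7.176470… ≈ 7.176 (to 3 d.p.).

7.176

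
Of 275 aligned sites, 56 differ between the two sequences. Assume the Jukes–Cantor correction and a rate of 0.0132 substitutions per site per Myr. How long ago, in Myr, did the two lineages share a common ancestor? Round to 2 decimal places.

p = 56/275 ≈ 0.203636.
d = −(3/4) ln(1 − 4p/3) = −0.75 ln(1 − 0.271515) = −0.75 ln(0.728485)
  = −0.75 × (-0.316788) = 0.237591 substitutions/site.
Under a molecular clock d = 2μt, so t = d/(2μ) = 0.237591 / (2 × 0.0132) = 9.00 Myr.

9.00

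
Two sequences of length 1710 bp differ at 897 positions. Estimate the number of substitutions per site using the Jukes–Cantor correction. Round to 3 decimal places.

p = 897/1710 ≈ 0.524561.
d = −(3/4) ln(1 − 4p/3) = −0.75 ln(1 − 0.699415) = −0.75 ln(0.300585)
  = −0.75 × (-1.202025) = 0.901519 substitutions/site.

0.902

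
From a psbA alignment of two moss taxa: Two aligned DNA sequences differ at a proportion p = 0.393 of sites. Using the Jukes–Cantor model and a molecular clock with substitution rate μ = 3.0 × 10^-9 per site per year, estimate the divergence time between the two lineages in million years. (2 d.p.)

92.79

d = −(3/4) ln(1 − 4p/3) = −0.75 ln(1 − 0.524) = −0.75 ln(0.476)
  = −0.75 × (-0.742337) = 0.556753 substitutions/site.
Under a molecular clock d = 2μt, so t = d/(2μ) = 0.556753 / (2 × 3.0 × 10^-9) = 92.79 million years.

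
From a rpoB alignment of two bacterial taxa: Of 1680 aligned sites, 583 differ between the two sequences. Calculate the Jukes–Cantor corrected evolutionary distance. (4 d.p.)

p = 583/1680 ≈ 0.347024.
d = −(3/4) ln(1 − 4p/3) = −0.75 ln(1 − 0.462699) = −0.75 ln(0.537301)
  = −0.75 × (-0.621197) = 0.465898 substitutions/site.

0.4659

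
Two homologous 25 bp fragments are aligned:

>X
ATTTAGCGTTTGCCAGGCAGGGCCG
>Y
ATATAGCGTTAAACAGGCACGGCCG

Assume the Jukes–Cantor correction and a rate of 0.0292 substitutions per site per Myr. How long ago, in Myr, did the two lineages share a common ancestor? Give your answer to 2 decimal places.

3.98

The sequences differ at 5 of 25 sites (3, 11, 12, 13, 20), so p = 5/25 = 0.2.
d = −(3/4) ln(1 − 4p/3) = −0.75 ln(1 − 0.266667) = −0.75 ln(0.733333)
  = −0.75 × (-0.310155) = 0.232616 substitutions/site.
Under a molecular clock d = 2μt, so t = d/(2μ) = 0.232616 / (2 × 0.0292) = 3.98 Myr.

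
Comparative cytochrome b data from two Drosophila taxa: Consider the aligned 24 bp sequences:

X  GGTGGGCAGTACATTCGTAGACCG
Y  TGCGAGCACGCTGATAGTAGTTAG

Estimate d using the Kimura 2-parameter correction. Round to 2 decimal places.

0.97

Of 24 sites, 5 differences are transitions and 8 are transversions, so P = 5/24 ≈ 0.208333 and Q = 8/24 ≈ 0.333333.
Under the Kimura two-parameter model, d = −½ ln(1 − 2P − Q) − ¼ ln(1 − 2Q).
1 − 2P − Q = 0.250001, giving −½ ln(0.250001) = 0.693145.
1 − 2Q = 0.333334, giving −¼ ln(0.333334) = 0.274653.
d = 0.693145 + 0.274653 = 0.967798.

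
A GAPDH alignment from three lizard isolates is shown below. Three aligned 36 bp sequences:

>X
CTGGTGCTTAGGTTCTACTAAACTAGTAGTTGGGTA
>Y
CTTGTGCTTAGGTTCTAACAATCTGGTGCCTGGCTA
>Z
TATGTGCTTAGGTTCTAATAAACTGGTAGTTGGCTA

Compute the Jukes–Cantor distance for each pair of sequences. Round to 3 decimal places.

X–Y: 9/36 sites differ → p = 0.25, d = −0.75 ln(1 − 0.333333) = 0.304098 ≈ 0.304.
X–Z: 6/36 sites differ → p ≈ 0.166667, d = −0.75 ln(1 − 0.222223) = 0.188487 ≈ 0.188.
Y–Z: 7/36 sites differ → p ≈ 0.194444, d = −0.75 ln(1 − 0.259259) = 0.225078 ≈ 0.225.

d(X,Y) = 0.304, d(X,Z) = 0.188, d(Y,Z) = 0.225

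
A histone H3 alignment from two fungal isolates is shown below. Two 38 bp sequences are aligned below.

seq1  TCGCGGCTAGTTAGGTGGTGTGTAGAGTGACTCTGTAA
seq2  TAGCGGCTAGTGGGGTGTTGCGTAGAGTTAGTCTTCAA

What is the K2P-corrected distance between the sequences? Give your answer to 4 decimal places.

0.2846

Of 38 sites, 3 differences are transitions and 6 are transversions, so P = 3/38 ≈ 0.078947 and Q = 6/38 ≈ 0.157895.
Under the Kimura two-parameter model, d = −½ ln(1 − 2P − Q) − ¼ ln(1 − 2Q).
1 − 2P − Q = 0.684211, giving −½ ln(0.684211) = 0.189744.
1 − 2Q = 0.68421, giving −¼ ln(0.68421) = 0.094873.
d = 0.189744 + 0.094873 = 0.284617.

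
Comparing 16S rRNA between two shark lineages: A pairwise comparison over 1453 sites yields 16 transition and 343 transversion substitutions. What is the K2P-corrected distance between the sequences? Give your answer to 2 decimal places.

0.31

P = 16/1453 ≈ 0.011012 and Q = 343/1453 ≈ 0.236063.
Under the Kimura two-parameter model, d = −½ ln(1 − 2P − Q) − ¼ ln(1 − 2Q).
1 − 2P − Q = 0.741913, giving −½ ln(0.741913) = 0.149262.
1 − 2Q = 0.527874, giving −¼ ln(0.527874) = 0.159724.
d = 0.149262 + 0.159724 = 0.308986.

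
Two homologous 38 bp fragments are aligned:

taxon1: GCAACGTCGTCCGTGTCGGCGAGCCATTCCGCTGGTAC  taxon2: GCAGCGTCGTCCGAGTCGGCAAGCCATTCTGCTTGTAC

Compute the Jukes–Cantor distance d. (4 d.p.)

The sequences differ at 5 of 38 sites (4, 14, 21, 30, 34), so p = 5/38 ≈ 0.131579.
d = −(3/4) ln(1 − 4p/3) = −0.75 ln(1 − 0.175439) = −0.75 ln(0.824561)
  = −0.75 × (-0.192904) = 0.144678 substitutions/site.

0.1447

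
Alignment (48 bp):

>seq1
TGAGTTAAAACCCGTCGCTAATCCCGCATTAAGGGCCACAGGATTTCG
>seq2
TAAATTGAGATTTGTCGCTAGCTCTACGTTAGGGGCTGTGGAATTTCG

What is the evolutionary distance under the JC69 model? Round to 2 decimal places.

The sequences differ at 19 of 48 sites, so p = 19/48 ≈ 0.395833.
d = −(3/4) ln(1 − 4p/3) = −0.75 ln(1 − 0.527777) = −0.75 ln(0.472223)
  = −0.75 × (-0.750304) = 0.562728 substitutions/site.

0.56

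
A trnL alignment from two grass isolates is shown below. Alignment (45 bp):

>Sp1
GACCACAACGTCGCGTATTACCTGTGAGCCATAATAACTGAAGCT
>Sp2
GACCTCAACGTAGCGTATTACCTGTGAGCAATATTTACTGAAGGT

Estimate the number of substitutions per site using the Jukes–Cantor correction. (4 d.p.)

0.1468

The sequences differ at 6 of 45 sites (5, 12, 30, 34, 36, 44), so p = 6/45 ≈ 0.133333.
d = −(3/4) ln(1 − 4p/3) = −0.75 ln(1 − 0.177777) = −0.75 ln(0.822223)
  = −0.75 × (-0.195744) = 0.146808 substitutions/site.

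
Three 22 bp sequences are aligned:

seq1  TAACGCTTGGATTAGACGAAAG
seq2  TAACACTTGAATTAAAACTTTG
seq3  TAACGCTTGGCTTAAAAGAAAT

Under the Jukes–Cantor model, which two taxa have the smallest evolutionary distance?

seq1–seq2: 8/22 differ, p = 0.364, d = 0.497.
seq1–seq3: 4/22 differ, p = 0.182, d = 0.208.
seq2–seq3: 8/22 differ, p = 0.364, d = 0.497.
The smallest distance is between seq1 and seq3.

seq1 and seq3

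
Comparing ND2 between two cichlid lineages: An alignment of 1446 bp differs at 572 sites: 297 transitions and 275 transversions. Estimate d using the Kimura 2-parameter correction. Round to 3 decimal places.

0.579

P = 297/1446 ≈ 0.205394 and Q = 275/1446 ≈ 0.19018.
Under the Kimura two-parameter model, d = −½ ln(1 − 2P − Q) − ¼ ln(1 − 2Q).
1 − 2P − Q = 0.399032, giving −½ ln(0.399032) = 0.459357.
1 − 2Q = 0.61964, giving −¼ ln(0.61964) = 0.119654.
d = 0.459357 + 0.119654 = 0.579011.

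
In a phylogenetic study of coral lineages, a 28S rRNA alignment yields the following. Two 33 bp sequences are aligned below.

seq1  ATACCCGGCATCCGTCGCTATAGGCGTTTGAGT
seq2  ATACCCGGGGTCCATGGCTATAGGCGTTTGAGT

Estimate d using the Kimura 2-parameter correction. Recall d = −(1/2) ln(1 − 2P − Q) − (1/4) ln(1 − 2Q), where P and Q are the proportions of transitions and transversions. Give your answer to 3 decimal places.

0.133

Of 33 sites, 2 differences are transitions and 2 are transversions, so P = 2/33 ≈ 0.060606 and Q = 2/33 ≈ 0.060606.
Under the Kimura two-parameter model, d = −½ ln(1 − 2P − Q) − ¼ ln(1 − 2Q).
1 − 2P − Q = 0.818182, giving −½ ln(0.818182) = 0.100335.
1 − 2Q = 0.878788, giving −¼ ln(0.878788) = 0.032303.
d = 0.100335 + 0.032303 = 0.132638.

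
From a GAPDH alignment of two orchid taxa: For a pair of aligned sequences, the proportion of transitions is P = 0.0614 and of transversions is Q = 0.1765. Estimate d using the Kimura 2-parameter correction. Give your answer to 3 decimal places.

Under the Kimura two-parameter model, d = −½ ln(1 − 2P − Q) − ¼ ln(1 − 2Q).
1 − 2P − Q = 0.7007, giving −½ ln(0.7007) = 0.177838.
1 − 2Q = 0.647, giving −¼ ln(0.647) = 0.108852.
d = 0.177838 + 0.108852 = 0.286690.

0.287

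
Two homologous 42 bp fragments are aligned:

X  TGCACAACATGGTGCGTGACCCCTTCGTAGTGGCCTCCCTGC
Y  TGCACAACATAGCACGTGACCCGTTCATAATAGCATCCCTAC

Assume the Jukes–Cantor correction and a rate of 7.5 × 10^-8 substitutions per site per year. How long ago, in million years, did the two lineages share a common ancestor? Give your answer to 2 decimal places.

The sequences differ at 9 of 42 sites (11, 13, 14, 23, 27, 30, 32, 35, 41), so p = 9/42 ≈ 0.214286.
d = −(3/4) ln(1 − 4p/3) = −0.75 ln(1 − 0.285715) = −0.75 ln(0.714285)
  = −0.75 × (-0.336473) = 0.252355 substitutions/site.
Under a molecular clock d = 2μt, so t = d/(2μ) = 0.252355 / (2 × 7.5 × 10^-8) = 1.68 million years.

1.68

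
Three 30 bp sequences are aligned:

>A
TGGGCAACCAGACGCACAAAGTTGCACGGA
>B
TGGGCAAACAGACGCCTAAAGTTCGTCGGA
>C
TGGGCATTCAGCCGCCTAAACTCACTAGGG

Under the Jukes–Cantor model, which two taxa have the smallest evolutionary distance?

A and B

A–B: 6/30 differ, p = 0.200, d = 0.233.
A–C: 11/30 differ, p = 0.367, d = 0.503.
B–C: 9/30 differ, p = 0.300, d = 0.383.
The smallest distance is between A and B.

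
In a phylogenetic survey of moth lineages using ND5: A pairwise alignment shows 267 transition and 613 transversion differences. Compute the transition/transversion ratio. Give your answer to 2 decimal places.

R = 267/613 = 0.435562… ≈ 0.44 (to 2 d.p.).

0.44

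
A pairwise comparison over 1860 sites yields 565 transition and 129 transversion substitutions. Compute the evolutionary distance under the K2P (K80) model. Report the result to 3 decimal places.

0.602

P = 565/1860 ≈ 0.303763 and Q = 129/1860 ≈ 0.069355.
Under the Kimura two-parameter model, d = −½ ln(1 − 2P − Q) − ¼ ln(1 − 2Q).
1 − 2P − Q = 0.323119, giving −½ ln(0.323119) = 0.564867.
1 − 2Q = 0.86129, giving −¼ ln(0.86129) = 0.037331.
d = 0.564867 + 0.037331 = 0.602198.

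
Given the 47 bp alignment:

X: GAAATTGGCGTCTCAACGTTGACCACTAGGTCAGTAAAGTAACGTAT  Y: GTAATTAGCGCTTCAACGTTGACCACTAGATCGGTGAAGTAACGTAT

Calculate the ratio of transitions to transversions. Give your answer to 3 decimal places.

6.000

Transitions are A↔G and C↔T; transversions are all other mismatches.
Transitions: 6. Transversions: 1.
R = 6/1 = 6.000.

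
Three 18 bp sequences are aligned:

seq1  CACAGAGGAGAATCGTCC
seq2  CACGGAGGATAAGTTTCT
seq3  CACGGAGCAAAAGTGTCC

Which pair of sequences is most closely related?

seq2 and seq3

seq1–seq2: 6/18 differ, p = 0.333, d = 0.441.
seq1–seq3: 5/18 differ, p = 0.278, d = 0.347.
seq2–seq3: 4/18 differ, p = 0.222, d = 0.264.
The smallest distance is between seq2 and seq3.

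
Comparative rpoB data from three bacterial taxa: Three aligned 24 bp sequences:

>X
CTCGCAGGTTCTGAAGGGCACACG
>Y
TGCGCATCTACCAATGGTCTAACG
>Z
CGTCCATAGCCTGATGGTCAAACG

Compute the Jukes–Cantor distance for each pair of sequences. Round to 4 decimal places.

X–Y: 11/24 sites differ → p ≈ 0.458333, d = −0.75 ln(1 − 0.611111) = 0.708346 ≈ 0.7083.
X–Z: 10/24 sites differ → p ≈ 0.416667, d = −0.75 ln(1 − 0.555556) = 0.608198 ≈ 0.6082.
Y–Z: 9/24 sites differ → p = 0.375, d = −0.75 ln(1 − 0.5) = 0.519860 ≈ 0.5199.

d(X,Y) = 0.7083, d(X,Z) = 0.6082, d(Y,Z) = 0.5199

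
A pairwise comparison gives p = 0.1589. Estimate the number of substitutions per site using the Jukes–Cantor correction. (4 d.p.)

d = −(3/4) ln(1 − 4p/3) = −0.75 ln(1 − 0.211867) = −0.75 ln(0.788133)
  = −0.75 × (-0.238088) = 0.178566 substitutions/site.

0.1786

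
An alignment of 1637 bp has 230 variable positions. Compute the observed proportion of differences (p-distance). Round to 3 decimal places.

p = 230/1637 = 0.140500… ≈ 0.141 (to 3 d.p.).

0.141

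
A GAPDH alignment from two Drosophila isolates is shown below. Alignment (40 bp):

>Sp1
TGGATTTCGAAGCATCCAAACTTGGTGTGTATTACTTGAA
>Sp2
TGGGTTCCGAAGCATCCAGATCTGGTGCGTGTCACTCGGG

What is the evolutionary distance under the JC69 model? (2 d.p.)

The sequences differ at 11 of 40 sites, so p = 11/40 = 0.275.
d = −(3/4) ln(1 − 4p/3) = −0.75 ln(1 − 0.366667) = −0.75 ln(0.633333)
  = −0.75 × (-0.456759) = 0.342569 substitutions/site.

0.34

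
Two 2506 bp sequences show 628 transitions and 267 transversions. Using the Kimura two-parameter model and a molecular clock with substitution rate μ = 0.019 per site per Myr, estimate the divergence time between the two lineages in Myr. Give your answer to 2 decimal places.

13.89

P = 628/2506 ≈ 0.250599 and Q = 267/2506 ≈ 0.106544.
Under the Kimura two-parameter model, d = −½ ln(1 − 2P − Q) − ¼ ln(1 − 2Q).
1 − 2P − Q = 0.392258, giving −½ ln(0.392258) = 0.467918.
1 − 2Q = 0.786912, giving −¼ ln(0.786912) = 0.059910.
d = 0.467918 + 0.059910 = 0.527828.
Under a molecular clock d = 2μt, so t = d/(2μ) = 0.527828 / (2 × 0.019) = 13.89 Myr.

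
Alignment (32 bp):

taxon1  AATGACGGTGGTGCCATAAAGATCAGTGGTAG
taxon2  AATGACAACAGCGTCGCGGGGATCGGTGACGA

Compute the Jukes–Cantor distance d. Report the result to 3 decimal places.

The sequences differ at 16 of 32 sites, so p = 16/32 = 0.5.
d = −(3/4) ln(1 − 4p/3) = −0.75 ln(1 − 0.666667) = −0.75 ln(0.333333)
  = −0.75 × (-1.098613) = 0.823960 substitutions/site.

0.824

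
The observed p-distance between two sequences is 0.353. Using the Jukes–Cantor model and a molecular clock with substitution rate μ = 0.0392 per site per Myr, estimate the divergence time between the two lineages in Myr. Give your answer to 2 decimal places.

6.09

d = −(3/4) ln(1 − 4p/3) = −0.75 ln(1 − 0.470667) = −0.75 ln(0.529333)
  = −0.75 × (-0.636138) = 0.477104 substitutions/site.
Under a molecular clock d = 2μt, so t = d/(2μ) = 0.477104 / (2 × 0.0392) = 6.09 Myr.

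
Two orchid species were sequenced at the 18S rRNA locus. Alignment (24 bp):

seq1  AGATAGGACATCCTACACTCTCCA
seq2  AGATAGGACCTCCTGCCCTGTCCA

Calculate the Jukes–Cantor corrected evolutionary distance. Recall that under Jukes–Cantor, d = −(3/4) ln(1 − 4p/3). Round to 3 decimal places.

The sequences differ at 4 of 24 sites (10, 15, 17, 20), so p = 4/24 ≈ 0.166667.
d = −(3/4) ln(1 − 4p/3) = −0.75 ln(1 − 0.222223) = −0.75 ln(0.777777)
  = −0.75 × (-0.251315) = 0.188486 substitutions/site.

0.188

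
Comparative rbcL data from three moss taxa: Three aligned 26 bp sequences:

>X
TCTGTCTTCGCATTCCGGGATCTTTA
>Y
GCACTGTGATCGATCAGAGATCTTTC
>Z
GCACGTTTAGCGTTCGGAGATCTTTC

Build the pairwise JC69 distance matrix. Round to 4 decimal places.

d(X,Y) = 0.7166, d(X,Z) = 0.5393, d(Y,Z) = 0.2758

X–Y: 12/26 sites differ → p ≈ 0.461538, d = −0.75 ln(1 − 0.615384) = 0.716632 ≈ 0.7166.
X–Z: 10/26 sites differ → p ≈ 0.384615, d = −0.75 ln(1 − 0.51282) = 0.539341 ≈ 0.5393.
Y–Z: 6/26 sites differ → p ≈ 0.230769, d = −0.75 ln(1 − 0.307692) = 0.275793 ≈ 0.2758.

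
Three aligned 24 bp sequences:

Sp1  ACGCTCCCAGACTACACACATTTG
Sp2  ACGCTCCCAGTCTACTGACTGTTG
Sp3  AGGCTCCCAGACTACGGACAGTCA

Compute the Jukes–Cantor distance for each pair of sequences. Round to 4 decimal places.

Sp1–Sp2: 5/24 sites differ → p ≈ 0.208333, d = −0.75 ln(1 − 0.277777) = 0.244066 ≈ 0.2441.
Sp1–Sp3: 6/24 sites differ → p = 0.25, d = −0.75 ln(1 − 0.333333) = 0.304098 ≈ 0.3041.
Sp2–Sp3: 6/24 sites differ → p = 0.25, d = −0.75 ln(1 − 0.333333) = 0.304098 ≈ 0.3041.

d(Sp1,Sp2) = 0.2441, d(Sp1,Sp3) = 0.3041, d(Sp2,Sp3) = 0.3041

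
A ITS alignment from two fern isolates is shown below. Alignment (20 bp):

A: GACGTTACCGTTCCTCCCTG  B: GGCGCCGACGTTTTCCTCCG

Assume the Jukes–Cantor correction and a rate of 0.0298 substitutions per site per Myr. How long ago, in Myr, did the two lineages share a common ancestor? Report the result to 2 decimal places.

13.82

The sequences differ at 10 of 20 sites (2, 5, 6, 7, 8, 13, 14, 15, 17, 19), so p = 10/20 = 0.5.
d = −(3/4) ln(1 − 4p/3) = −0.75 ln(1 − 0.666667) = −0.75 ln(0.333333)
  = −0.75 × (-1.098613) = 0.823960 substitutions/site.
Under a molecular clock d = 2μt, so t = d/(2μ) = 0.823960 / (2 × 0.0298) = 13.82 Myr.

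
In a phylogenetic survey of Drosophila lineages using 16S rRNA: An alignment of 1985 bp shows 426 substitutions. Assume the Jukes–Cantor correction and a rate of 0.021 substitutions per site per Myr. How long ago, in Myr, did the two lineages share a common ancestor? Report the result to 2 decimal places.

p = 426/1985 ≈ 0.21461.
d = −(3/4) ln(1 − 4p/3) = −0.75 ln(1 − 0.286147) = −0.75 ln(0.713853)
  = −0.75 × (-0.337078) = 0.252809 substitutions/site.
Under a molecular clock d = 2μt, so t = d/(2μ) = 0.252809 / (2 × 0.021) = 6.02 Myr.

6.02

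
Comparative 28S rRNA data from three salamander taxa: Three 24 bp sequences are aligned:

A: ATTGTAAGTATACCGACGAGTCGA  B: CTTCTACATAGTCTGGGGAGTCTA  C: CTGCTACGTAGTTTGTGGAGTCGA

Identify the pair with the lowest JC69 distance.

B and C

A–B: 10/24 differ, p = 0.417, d = 0.608.
A–C: 10/24 differ, p = 0.417, d = 0.608.
B–C: 5/24 differ, p = 0.208, d = 0.244.
The smallest distance is between B and C.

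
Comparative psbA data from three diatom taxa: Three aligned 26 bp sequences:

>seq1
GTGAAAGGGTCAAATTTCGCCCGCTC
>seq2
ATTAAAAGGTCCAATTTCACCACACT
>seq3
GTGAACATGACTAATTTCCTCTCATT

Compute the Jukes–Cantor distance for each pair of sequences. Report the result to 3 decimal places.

d(seq1,seq2) = 0.539, d(seq1,seq3) = 0.623, d(seq2,seq3) = 0.539

seq1–seq2: 10/26 sites differ → p ≈ 0.384615, d = −0.75 ln(1 − 0.51282) = 0.539341 ≈ 0.539.
seq1–seq3: 11/26 sites differ → p ≈ 0.423077, d = −0.75 ln(1 − 0.564103) = 0.622762 ≈ 0.623.
seq2–seq3: 10/26 sites differ → p ≈ 0.384615, d = −0.75 ln(1 − 0.51282) = 0.539341 ≈ 0.539.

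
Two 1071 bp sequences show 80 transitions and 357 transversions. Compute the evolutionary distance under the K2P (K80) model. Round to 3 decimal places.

P = 80/1071 ≈ 0.074697 and Q = 357/1071 ≈ 0.333333.
Under the Kimura two-parameter model, d = −½ ln(1 − 2P − Q) − ¼ ln(1 − 2Q).
1 − 2P − Q = 0.517273, giving −½ ln(0.517273) = 0.329592.
1 − 2Q = 0.333334, giving −¼ ln(0.333334) = 0.274653.
d = 0.329592 + 0.274653 = 0.604245.

0.604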